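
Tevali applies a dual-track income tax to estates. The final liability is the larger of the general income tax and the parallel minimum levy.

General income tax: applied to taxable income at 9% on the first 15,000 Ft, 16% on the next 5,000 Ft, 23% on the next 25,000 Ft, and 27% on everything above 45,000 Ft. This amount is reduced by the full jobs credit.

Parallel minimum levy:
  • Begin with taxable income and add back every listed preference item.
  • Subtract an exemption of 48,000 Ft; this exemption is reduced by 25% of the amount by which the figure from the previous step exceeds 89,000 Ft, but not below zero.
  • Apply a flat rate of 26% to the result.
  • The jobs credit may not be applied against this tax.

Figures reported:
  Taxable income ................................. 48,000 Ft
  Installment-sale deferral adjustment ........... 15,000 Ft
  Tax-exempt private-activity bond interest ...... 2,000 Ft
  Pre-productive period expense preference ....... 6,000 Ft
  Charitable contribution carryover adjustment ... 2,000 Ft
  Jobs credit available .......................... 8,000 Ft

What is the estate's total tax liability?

Parallel minimum levy:
  Adjusted income: 48,000 Ft + 15,000 Ft + 2,000 Ft + 6,000 Ft + 2,000 Ft = 73,000 Ft
  Exemption: 73,000 Ft ≤ 89,000 Ft, so full 48,000 Ft applies
  Base: 73,000 Ft − 48,000 Ft = 25,000 Ft
  25,000 Ft × 26% = 6,500 Ft

General income tax:
  15,000 Ft × 9% = 1,350 Ft
  5,000 Ft × 16% = 800 Ft
  25,000 Ft × 23% = 5,750 Ft
  3,000 Ft × 27% = 810 Ft
  → 8,710 Ft
  Less jobs credit 8,000 Ft → 710 Ft

6,500 Ft > 710 Ft, so the parallel minimum levy is the binding amount.

6,500 Ft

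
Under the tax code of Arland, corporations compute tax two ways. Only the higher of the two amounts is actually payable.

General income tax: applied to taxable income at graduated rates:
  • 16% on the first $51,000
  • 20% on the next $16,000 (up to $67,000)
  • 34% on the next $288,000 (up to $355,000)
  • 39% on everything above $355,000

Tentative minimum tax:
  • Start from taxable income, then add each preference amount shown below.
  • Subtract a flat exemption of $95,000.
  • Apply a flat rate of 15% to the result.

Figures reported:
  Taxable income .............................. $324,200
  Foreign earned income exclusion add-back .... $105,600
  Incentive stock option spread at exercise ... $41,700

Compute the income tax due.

$98,808

General income tax:
  $51,000 × 16% = $8,160
  $16,000 × 20% = $3,200
  $257,200 × 34% = $87,448
  → $98,808

Tentative minimum tax:
  Adjusted income: $324,200 + $105,600 + $41,700 = $471,500
  Less exemption $95,000 → base $376,500
  $376,500 × 15% = $56,475

$98,808 > $56,475, so the general income tax governs.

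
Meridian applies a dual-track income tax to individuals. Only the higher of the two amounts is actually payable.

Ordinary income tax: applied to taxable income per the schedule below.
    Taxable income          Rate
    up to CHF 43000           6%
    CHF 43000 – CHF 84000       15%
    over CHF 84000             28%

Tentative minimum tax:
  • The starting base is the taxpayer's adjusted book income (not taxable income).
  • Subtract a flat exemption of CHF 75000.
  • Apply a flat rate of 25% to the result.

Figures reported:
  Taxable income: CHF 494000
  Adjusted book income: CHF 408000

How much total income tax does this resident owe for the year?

Ordinary income tax:
  CHF 43000 × 6% = CHF 2580
  CHF 41000 × 15% = CHF 6150
  CHF 410000 × 28% = CHF 114800
  → CHF 123530

Tentative minimum tax:
  Base (adjusted book income): CHF 408000
  Less exemption CHF 75000 → base CHF 333000
  CHF 333000 × 25% = CHF 83250

CHF 123530 > CHF 83250, so the ordinary income tax governs.

CHF 123530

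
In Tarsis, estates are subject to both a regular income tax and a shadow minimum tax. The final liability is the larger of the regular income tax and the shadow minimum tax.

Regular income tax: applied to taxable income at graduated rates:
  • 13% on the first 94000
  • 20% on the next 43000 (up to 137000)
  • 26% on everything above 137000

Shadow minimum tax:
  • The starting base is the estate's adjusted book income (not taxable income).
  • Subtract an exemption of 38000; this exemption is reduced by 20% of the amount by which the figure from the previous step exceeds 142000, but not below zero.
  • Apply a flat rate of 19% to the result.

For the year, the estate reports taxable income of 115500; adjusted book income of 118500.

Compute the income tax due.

Shadow minimum tax:
  Base (adjusted book income): 118500
  Exemption: 118500 ≤ 142000, so full 38000 applies
  Base: 118500 − 38000 = 80500
  80500 × 19% = 15295

Regular income tax:
  94000 × 13% = 12220
  21500 × 20% = 4300
  → 16520

16520 > 15295, so the regular income tax governs.

16520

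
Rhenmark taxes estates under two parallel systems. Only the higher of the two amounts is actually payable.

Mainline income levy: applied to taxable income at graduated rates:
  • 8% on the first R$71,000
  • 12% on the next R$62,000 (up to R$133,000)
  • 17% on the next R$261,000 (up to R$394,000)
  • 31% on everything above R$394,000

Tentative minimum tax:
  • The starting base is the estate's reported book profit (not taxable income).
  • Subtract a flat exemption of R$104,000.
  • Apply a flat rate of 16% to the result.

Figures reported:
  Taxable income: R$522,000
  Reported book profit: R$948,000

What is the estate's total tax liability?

Mainline income levy:
  R$71,000 × 8% = R$5,680
  R$62,000 × 12% = R$7,440
  R$261,000 × 17% = R$44,370
  R$128,000 × 31% = R$39,680
  → R$97,170

Tentative minimum tax:
  Base (reported book profit): R$948,000
  Less exemption R$104,000 → base R$844,000
  R$844,000 × 16% = R$135,040

R$135,040 > R$97,170, so the tentative minimum tax is the binding amount.

R$135,040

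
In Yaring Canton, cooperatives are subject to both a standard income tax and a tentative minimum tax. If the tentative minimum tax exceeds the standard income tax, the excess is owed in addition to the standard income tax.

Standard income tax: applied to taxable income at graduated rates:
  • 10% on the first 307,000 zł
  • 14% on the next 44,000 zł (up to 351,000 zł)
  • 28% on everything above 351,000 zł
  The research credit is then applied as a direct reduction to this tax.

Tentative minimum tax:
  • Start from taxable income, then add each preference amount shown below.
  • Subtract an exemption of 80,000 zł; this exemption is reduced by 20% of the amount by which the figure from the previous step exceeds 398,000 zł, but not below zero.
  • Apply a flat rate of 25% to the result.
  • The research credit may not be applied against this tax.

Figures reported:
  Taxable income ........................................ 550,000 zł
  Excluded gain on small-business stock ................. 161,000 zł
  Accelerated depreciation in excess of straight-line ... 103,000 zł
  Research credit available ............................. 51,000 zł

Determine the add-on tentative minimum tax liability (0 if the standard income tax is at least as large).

Standard income tax:
  307,000 zł × 10% = 30,700 zł
  44,000 zł × 14% = 6,160 zł
  199,000 zł × 28% = 55,720 zł
  → 92,580 zł
  Less research credit 51,000 zł → 41,580 zł

Tentative minimum tax:
  Adjusted income: 550,000 zł + 161,000 zł + 103,000 zł = 814,000 zł
  Exemption: 20% × (814,000 zł − 398,000 zł) = 83,200 zł ≥ 80,000 zł, so the exemption is fully phased out
  Base: 814,000 zł − 0 zł = 814,000 zł
  814,000 zł × 25% = 203,500 zł

Excess of tentative minimum tax over standard income tax: 203,500 zł − 41,580 zł = 161,920 zł.

161,920 zł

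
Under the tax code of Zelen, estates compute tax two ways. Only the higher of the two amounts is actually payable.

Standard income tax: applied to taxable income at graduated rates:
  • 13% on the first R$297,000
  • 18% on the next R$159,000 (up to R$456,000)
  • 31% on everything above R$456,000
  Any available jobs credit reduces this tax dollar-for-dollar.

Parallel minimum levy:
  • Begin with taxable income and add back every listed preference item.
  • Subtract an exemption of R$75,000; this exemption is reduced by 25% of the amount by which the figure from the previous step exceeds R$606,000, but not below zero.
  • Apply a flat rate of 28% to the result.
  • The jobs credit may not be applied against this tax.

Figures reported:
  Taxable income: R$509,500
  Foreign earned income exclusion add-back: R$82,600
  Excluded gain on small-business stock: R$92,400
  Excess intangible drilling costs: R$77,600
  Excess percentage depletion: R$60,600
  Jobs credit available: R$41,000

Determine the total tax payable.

Parallel minimum levy:
  Adjusted income: R$509,500 + R$82,600 + R$92,400 + R$77,600 + R$60,600 = R$822,700
  Exemption: R$75,000 − 25% × (R$822,700 − R$606,000) = R$75,000 − R$54,175 = R$20,825
  Base: R$822,700 − R$20,825 = R$801,875
  R$801,875 × 28% = R$224,525

Standard income tax:
  R$297,000 × 13% = R$38,610
  R$159,000 × 18% = R$28,620
  R$53,500 × 31% = R$16,585
  → R$83,815
  Less jobs credit R$41,000 → R$42,815

R$224,525 > R$42,815, so the parallel minimum levy is the binding amount.

R$224,525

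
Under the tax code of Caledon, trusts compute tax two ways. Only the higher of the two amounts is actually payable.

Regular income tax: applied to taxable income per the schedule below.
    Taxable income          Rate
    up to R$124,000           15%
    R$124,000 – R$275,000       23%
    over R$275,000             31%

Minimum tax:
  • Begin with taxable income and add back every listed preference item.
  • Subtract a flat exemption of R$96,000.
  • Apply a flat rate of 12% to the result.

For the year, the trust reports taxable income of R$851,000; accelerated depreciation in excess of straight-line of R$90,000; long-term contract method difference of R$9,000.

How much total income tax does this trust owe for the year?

R$231,890

Regular income tax:
  R$124,000 × 15% = R$18,600
  R$151,000 × 23% = R$34,730
  R$576,000 × 31% = R$178,560
  → R$231,890

Minimum tax:
  Adjusted income: R$851,000 + R$90,000 + R$9,000 = R$950,000
  Less exemption R$96,000 → base R$854,000
  R$854,000 × 12% = R$102,480

R$231,890 > R$102,480, so the regular income tax governs.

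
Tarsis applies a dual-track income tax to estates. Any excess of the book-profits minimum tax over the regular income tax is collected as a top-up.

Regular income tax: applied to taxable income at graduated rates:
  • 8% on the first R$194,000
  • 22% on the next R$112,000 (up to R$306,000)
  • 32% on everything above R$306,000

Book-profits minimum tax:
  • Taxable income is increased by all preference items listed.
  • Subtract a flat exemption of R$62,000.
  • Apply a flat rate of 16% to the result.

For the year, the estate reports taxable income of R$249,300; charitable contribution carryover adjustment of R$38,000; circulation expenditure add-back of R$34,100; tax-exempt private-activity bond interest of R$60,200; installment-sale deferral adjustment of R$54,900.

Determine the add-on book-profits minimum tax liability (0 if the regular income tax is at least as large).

Book-profits minimum tax:
  Adjusted income: R$249,300 + R$38,000 + R$34,100 + R$60,200 + R$54,900 = R$436,500
  Less exemption R$62,000 → base R$374,500
  R$374,500 × 16% = R$59,920

Regular income tax:
  R$194,000 × 8% = R$15,520
  R$55,300 × 22% = R$12,166
  → R$27,686

Excess of book-profits minimum tax over regular income tax: R$59,920 − R$27,686 = R$32,234.

R$32,234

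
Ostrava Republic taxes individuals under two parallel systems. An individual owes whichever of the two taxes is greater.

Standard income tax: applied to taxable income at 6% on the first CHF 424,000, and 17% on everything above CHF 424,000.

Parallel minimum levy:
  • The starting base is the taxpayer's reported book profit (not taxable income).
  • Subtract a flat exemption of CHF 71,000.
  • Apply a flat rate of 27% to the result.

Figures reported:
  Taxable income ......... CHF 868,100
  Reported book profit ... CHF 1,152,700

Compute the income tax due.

Standard income tax:
  CHF 424,000 × 6% = CHF 25,440
  CHF 444,100 × 17% = CHF 75,497
  → CHF 100,937

Parallel minimum levy:
  Base (reported book profit): CHF 1,152,700
  Less exemption CHF 71,000 → base CHF 1,081,700
  CHF 1,081,700 × 27% = CHF 292,059

CHF 292,059 > CHF 100,937, so the parallel minimum levy is the binding amount.

CHF 292,059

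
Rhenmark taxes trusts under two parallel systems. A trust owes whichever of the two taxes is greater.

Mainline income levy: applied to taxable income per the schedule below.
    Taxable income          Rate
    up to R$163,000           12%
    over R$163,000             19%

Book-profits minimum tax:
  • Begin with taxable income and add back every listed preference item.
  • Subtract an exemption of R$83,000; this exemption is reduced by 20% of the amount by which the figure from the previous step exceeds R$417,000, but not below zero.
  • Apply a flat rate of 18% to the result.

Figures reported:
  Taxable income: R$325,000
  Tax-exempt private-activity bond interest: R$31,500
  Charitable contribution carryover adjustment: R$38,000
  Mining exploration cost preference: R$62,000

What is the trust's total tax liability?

Mainline income levy:
  R$163,000 × 12% = R$19,560
  R$162,000 × 19% = R$30,780
  → R$50,340

Book-profits minimum tax:
  Adjusted income: R$325,000 + R$31,500 + R$38,000 + R$62,000 = R$456,500
  Exemption: R$83,000 − 20% × (R$456,500 − R$417,000) = R$83,000 − R$7,900 = R$75,100
  Base: R$456,500 − R$75,100 = R$381,400
  R$381,400 × 18% = R$68,652

R$68,652 > R$50,340, so the book-profits minimum tax is the binding amount.

R$68,652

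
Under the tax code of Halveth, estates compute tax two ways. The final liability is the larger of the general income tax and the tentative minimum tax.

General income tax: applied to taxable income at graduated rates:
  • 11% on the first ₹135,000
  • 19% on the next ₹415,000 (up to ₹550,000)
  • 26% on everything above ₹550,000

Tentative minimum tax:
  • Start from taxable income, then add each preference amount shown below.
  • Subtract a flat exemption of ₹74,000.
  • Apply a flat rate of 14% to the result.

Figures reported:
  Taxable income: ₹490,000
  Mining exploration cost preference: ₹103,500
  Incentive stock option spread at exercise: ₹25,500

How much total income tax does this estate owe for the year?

₹82,300

General income tax:
  ₹135,000 × 11% = ₹14,850
  ₹355,000 × 19% = ₹67,450
  → ₹82,300

Tentative minimum tax:
  Adjusted income: ₹490,000 + ₹103,500 + ₹25,500 = ₹619,000
  Less exemption ₹74,000 → base ₹545,000
  ₹545,000 × 14% = ₹76,300

₹82,300 > ₹76,300, so the general income tax governs.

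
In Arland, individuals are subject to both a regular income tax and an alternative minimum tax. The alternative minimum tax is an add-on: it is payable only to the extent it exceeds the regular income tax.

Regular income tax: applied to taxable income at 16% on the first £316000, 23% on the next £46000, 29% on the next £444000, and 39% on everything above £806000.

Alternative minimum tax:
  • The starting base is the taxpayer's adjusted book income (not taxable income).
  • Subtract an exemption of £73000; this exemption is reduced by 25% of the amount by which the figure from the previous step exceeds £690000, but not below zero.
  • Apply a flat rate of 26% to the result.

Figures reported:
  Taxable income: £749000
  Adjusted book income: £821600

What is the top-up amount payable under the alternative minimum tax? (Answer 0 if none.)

Regular income tax:
  £316000 × 16% = £50560
  £46000 × 23% = £10580
  £387000 × 29% = £112230
  → £173370

Alternative minimum tax:
  Base (adjusted book income): £821600
  Exemption: £73000 − 25% × (£821600 − £690000) = £73000 − £32900 = £40100
  Base: £821600 − £40100 = £781500
  £781500 × 26% = £203190

Excess of alternative minimum tax over regular income tax: £203190 − £173370 = £29820.

£29820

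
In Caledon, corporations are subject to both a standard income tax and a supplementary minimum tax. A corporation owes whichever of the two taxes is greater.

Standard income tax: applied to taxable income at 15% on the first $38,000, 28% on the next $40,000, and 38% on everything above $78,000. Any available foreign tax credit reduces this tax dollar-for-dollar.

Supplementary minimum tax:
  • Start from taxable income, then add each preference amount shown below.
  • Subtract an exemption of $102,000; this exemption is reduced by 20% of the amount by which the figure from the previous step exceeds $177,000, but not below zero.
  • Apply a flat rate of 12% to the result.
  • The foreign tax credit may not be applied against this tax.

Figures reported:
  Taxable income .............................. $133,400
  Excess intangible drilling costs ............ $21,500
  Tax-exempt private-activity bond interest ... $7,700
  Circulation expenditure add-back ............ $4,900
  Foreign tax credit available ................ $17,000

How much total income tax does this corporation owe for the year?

$20,952

Supplementary minimum tax:
  Adjusted income: $133,400 + $21,500 + $7,700 + $4,900 = $167,500
  Exemption: $167,500 ≤ $177,000, so full $102,000 applies
  Base: $167,500 − $102,000 = $65,500
  $65,500 × 12% = $7,860

Standard income tax:
  $38,000 × 15% = $5,700
  $40,000 × 28% = $11,200
  $55,400 × 38% = $21,052
  → $37,952
  Less foreign tax credit $17,000 → $20,952

$20,952 > $7,860, so the standard income tax governs.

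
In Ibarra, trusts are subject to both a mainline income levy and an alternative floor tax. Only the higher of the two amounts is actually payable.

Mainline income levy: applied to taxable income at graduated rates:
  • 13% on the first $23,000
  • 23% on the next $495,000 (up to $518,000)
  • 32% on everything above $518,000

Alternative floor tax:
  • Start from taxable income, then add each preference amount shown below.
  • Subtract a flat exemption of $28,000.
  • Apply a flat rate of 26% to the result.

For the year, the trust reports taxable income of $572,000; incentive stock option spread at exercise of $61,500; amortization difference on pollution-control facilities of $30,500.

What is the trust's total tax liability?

$165,360

Alternative floor tax:
  Adjusted income: $572,000 + $61,500 + $30,500 = $664,000
  Less exemption $28,000 → base $636,000
  $636,000 × 26% = $165,360

Mainline income levy:
  $23,000 × 13% = $2,990
  $495,000 × 23% = $113,850
  $54,000 × 32% = $17,280
  → $134,120

$165,360 > $134,120, so the alternative floor tax is the binding amount.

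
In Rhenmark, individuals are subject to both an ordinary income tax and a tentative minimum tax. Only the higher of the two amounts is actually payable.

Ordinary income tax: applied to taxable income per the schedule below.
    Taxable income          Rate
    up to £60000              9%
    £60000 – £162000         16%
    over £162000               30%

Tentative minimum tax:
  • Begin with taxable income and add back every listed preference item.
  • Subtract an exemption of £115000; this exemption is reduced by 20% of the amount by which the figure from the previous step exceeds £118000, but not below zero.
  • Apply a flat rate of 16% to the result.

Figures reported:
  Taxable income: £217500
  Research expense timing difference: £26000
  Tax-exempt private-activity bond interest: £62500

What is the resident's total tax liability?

£38370

Ordinary income tax:
  £60000 × 9% = £5400
  £102000 × 16% = £16320
  £55500 × 30% = £16650
  → £38370

Tentative minimum tax:
  Adjusted income: £217500 + £26000 + £62500 = £306000
  Exemption: £115000 − 20% × (£306000 − £118000) = £115000 − £37600 = £77400
  Base: £306000 − £77400 = £228600
  £228600 × 16% = £36576

£38370 > £36576, so the ordinary income tax governs.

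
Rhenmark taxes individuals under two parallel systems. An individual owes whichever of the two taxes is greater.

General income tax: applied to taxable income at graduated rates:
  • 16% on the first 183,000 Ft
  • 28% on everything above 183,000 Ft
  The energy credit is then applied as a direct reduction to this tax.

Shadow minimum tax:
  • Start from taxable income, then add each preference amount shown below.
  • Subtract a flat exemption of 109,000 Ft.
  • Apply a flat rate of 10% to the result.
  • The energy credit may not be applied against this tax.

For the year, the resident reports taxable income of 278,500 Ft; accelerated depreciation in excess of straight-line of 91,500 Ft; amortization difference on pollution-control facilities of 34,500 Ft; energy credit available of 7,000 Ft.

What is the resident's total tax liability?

Shadow minimum tax:
  Adjusted income: 278,500 Ft + 91,500 Ft + 34,500 Ft = 404,500 Ft
  Less exemption 109,000 Ft → base 295,500 Ft
  295,500 Ft × 10% = 29,550 Ft

General income tax:
  183,000 Ft × 16% = 29,280 Ft
  95,500 Ft × 28% = 26,740 Ft
  → 56,020 Ft
  Less energy credit 7,000 Ft → 49,020 Ft

49,020 Ft > 29,550 Ft, so the general income tax governs.

49,020 Ft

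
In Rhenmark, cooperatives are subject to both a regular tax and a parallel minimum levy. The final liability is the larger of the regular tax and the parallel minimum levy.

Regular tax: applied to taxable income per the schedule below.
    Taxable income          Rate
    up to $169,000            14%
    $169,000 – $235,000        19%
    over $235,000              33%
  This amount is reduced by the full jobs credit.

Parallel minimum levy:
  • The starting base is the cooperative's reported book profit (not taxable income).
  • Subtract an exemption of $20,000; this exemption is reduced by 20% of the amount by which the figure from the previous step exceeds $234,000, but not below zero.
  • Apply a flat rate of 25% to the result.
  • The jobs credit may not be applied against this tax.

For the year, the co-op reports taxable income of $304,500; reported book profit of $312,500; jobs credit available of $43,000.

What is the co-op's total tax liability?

Regular tax:
  $169,000 × 14% = $23,660
  $66,000 × 19% = $12,540
  $69,500 × 33% = $22,935
  → $59,135
  Less jobs credit $43,000 → $16,135

Parallel minimum levy:
  Base (reported book profit): $312,500
  Exemption: $20,000 − 20% × ($312,500 − $234,000) = $20,000 − $15,700 = $4,300
  Base: $312,500 − $4,300 = $308,200
  $308,200 × 25% = $77,050

$77,050 > $16,135, so the parallel minimum levy is the binding amount.

$77,050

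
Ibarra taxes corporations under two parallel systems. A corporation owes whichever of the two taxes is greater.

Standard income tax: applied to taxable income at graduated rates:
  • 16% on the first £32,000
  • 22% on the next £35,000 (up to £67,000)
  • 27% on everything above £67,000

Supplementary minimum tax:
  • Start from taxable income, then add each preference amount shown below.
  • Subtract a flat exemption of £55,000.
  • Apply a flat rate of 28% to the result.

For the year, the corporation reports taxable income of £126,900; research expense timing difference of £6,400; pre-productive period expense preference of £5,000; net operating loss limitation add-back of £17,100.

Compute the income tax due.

Standard income tax:
  £32,000 × 16% = £5,120
  £35,000 × 22% = £7,700
  £59,900 × 27% = £16,173
  → £28,993

Supplementary minimum tax:
  Adjusted income: £126,900 + £6,400 + £5,000 + £17,100 = £155,400
  Less exemption £55,000 → base £100,400
  £100,400 × 28% = £28,112

£28,993 > £28,112, so the standard income tax governs.

£28,993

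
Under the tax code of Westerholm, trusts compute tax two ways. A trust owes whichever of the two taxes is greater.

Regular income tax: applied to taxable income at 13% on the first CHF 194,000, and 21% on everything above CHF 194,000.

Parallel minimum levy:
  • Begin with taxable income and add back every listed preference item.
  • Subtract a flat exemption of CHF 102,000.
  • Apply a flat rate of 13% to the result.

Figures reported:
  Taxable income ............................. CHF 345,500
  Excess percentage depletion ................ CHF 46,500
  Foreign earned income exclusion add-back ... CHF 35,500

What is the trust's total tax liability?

Regular income tax:
  CHF 194,000 × 13% = CHF 25,220
  CHF 151,500 × 21% = CHF 31,815
  → CHF 57,035

Parallel minimum levy:
  Adjusted income: CHF 345,500 + CHF 46,500 + CHF 35,500 = CHF 427,500
  Less exemption CHF 102,000 → base CHF 325,500
  CHF 325,500 × 13% = CHF 42,315

CHF 57,035 > CHF 42,315, so the regular income tax governs.

CHF 57,035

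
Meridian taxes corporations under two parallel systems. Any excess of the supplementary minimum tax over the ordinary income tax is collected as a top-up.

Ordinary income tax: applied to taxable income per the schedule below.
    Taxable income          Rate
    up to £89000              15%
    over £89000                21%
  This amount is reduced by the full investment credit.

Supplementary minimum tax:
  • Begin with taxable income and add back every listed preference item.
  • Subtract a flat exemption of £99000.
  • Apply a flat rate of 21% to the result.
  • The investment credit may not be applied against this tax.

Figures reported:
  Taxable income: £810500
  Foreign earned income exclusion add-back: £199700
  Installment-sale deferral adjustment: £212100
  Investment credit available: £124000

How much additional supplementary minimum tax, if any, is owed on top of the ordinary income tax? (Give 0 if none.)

£195028

Ordinary income tax:
  £89000 × 15% = £13350
  £721500 × 21% = £151515
  → £164865
  Less investment credit £124000 → £40865

Supplementary minimum tax:
  Adjusted income: £810500 + £199700 + £212100 = £1222300
  Less exemption £99000 → base £1123300
  £1123300 × 21% = £235893

Excess of supplementary minimum tax over ordinary income tax: £235893 − £40865 = £195028.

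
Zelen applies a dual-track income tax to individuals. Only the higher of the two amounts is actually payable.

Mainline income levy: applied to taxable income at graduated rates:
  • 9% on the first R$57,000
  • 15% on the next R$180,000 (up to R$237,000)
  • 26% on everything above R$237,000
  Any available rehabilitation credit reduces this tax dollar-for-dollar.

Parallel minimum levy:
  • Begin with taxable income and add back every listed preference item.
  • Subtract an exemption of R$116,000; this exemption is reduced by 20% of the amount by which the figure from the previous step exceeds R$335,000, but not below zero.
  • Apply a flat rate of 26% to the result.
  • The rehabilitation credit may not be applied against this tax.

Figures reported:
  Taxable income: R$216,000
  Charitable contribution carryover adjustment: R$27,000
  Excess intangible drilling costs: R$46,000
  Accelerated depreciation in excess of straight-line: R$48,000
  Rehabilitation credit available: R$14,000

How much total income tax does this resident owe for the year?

Parallel minimum levy:
  Adjusted income: R$216,000 + R$27,000 + R$46,000 + R$48,000 = R$337,000
  Exemption: R$116,000 − 20% × (R$337,000 − R$335,000) = R$116,000 − R$400 = R$115,600
  Base: R$337,000 − R$115,600 = R$221,400
  R$221,400 × 26% = R$57,564

Mainline income levy:
  R$57,000 × 9% = R$5,130
  R$159,000 × 15% = R$23,850
  → R$28,980
  Less rehabilitation credit R$14,000 → R$14,980

R$57,564 > R$14,980, so the parallel minimum levy is the binding amount.

R$57,564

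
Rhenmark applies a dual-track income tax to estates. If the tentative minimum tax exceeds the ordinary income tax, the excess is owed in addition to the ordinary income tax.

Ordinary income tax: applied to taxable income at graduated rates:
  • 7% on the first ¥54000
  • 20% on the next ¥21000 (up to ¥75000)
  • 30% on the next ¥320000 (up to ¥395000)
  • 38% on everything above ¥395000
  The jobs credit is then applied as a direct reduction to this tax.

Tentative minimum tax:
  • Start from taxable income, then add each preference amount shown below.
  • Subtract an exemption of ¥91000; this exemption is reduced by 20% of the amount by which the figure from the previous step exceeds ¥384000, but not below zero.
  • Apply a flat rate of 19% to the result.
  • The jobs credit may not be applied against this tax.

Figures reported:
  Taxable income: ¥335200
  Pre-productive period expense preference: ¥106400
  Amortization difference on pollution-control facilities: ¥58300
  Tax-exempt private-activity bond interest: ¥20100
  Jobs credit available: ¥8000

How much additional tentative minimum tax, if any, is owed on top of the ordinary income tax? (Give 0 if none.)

¥8638

Ordinary income tax:
  ¥54000 × 7% = ¥3780
  ¥21000 × 20% = ¥4200
  ¥260200 × 30% = ¥78060
  → ¥86040
  Less jobs credit ¥8000 → ¥78040

Tentative minimum tax:
  Adjusted income: ¥335200 + ¥106400 + ¥58300 + ¥20100 = ¥520000
  Exemption: ¥91000 − 20% × (¥520000 − ¥384000) = ¥91000 − ¥27200 = ¥63800
  Base: ¥520000 − ¥63800 = ¥456200
  ¥456200 × 19% = ¥86678

Excess of tentative minimum tax over ordinary income tax: ¥86678 − ¥78040 = ¥8638.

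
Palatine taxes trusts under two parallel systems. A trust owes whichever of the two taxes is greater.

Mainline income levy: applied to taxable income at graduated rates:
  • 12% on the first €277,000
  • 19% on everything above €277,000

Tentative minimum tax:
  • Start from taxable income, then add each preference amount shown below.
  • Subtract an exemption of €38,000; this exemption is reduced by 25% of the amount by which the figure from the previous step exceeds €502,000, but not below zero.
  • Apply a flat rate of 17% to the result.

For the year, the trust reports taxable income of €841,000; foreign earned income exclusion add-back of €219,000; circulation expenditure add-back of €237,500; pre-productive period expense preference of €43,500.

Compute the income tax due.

€227,970

Tentative minimum tax:
  Adjusted income: €841,000 + €219,000 + €237,500 + €43,500 = €1,341,000
  Exemption: 25% × (€1,341,000 − €502,000) = €209,750 ≥ €38,000, so the exemption is fully phased out
  Base: €1,341,000 − €0 = €1,341,000
  €1,341,000 × 17% = €227,970

Mainline income levy:
  €277,000 × 12% = €33,240
  €564,000 × 19% = €107,160
  → €140,400

€227,970 > €140,400, so the tentative minimum tax is the binding amount.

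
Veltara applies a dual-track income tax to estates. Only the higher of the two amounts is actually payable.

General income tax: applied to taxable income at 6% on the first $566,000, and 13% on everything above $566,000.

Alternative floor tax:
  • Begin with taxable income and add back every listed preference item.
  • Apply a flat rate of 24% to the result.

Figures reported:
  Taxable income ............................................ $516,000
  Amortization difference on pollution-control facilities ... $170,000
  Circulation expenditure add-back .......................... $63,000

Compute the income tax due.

$179,760

Alternative floor tax:
  Adjusted income: $516,000 + $170,000 + $63,000 = $749,000
  $749,000 × 24% = $179,760

General income tax:
  $516,000 × 6% = $30,960

$179,760 > $30,960, so the alternative floor tax is the binding amount.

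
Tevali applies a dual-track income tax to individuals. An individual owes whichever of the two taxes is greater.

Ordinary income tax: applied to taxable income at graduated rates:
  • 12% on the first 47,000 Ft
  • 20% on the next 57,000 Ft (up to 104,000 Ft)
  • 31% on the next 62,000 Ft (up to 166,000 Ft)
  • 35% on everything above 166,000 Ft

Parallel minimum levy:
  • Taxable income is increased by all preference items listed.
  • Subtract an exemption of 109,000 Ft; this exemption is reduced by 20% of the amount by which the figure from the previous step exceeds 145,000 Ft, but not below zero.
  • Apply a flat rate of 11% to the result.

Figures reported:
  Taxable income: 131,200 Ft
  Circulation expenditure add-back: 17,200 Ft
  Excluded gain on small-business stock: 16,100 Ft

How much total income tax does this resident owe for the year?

25,472 Ft

Parallel minimum levy:
  Adjusted income: 131,200 Ft + 17,200 Ft + 16,100 Ft = 164,500 Ft
  Exemption: 109,000 Ft − 20% × (164,500 Ft − 145,000 Ft) = 109,000 Ft − 3,900 Ft = 105,100 Ft
  Base: 164,500 Ft − 105,100 Ft = 59,400 Ft
  59,400 Ft × 11% = 6,534 Ft

Ordinary income tax:
  47,000 Ft × 12% = 5,640 Ft
  57,000 Ft × 20% = 11,400 Ft
  27,200 Ft × 31% = 8,432 Ft
  → 25,472 Ft

25,472 Ft > 6,534 Ft, so the ordinary income tax governs.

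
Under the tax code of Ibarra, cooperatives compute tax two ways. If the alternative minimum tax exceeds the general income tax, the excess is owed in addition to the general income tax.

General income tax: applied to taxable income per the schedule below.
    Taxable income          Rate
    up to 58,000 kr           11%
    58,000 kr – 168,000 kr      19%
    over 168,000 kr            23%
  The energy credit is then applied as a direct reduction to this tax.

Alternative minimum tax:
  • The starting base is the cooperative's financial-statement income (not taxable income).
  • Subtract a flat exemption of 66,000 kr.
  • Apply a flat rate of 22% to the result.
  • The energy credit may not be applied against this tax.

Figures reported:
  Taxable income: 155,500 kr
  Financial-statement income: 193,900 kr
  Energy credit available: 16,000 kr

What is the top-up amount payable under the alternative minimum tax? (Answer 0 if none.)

Alternative minimum tax:
  Base (financial-statement income): 193,900 kr
  Less exemption 66,000 kr → base 127,900 kr
  127,900 kr × 22% = 28,138 kr

General income tax:
  58,000 kr × 11% = 6,380 kr
  97,500 kr × 19% = 18,525 kr
  → 24,905 kr
  Less energy credit 16,000 kr → 8,905 kr

Excess of alternative minimum tax over general income tax: 28,138 kr − 8,905 kr = 19,233 kr.

19,233 kr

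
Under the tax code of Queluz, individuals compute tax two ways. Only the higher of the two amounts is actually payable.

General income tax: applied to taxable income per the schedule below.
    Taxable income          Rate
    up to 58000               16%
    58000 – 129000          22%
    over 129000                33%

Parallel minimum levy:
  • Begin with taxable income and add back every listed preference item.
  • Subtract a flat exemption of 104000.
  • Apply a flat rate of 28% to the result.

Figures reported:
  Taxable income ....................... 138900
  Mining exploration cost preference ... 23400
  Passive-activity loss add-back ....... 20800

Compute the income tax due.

General income tax:
  58000 × 16% = 9280
  71000 × 22% = 15620
  9900 × 33% = 3267
  → 28167

Parallel minimum levy:
  Adjusted income: 138900 + 23400 + 20800 = 183100
  Less exemption 104000 → base 79100
  79100 × 28% = 22148

28167 > 22148, so the general income tax governs.

28167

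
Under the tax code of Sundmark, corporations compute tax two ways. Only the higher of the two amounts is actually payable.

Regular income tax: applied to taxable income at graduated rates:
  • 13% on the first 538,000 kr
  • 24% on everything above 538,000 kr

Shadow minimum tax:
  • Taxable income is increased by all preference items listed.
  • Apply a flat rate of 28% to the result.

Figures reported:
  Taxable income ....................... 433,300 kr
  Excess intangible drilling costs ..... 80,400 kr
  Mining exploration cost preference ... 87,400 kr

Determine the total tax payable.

Shadow minimum tax:
  Adjusted income: 433,300 kr + 80,400 kr + 87,400 kr = 601,100 kr
  601,100 kr × 28% = 168,308 kr

Regular income tax:
  433,300 kr × 13% = 56,329 kr

168,308 kr > 56,329 kr, so the shadow minimum tax is the binding amount.

168,308 kr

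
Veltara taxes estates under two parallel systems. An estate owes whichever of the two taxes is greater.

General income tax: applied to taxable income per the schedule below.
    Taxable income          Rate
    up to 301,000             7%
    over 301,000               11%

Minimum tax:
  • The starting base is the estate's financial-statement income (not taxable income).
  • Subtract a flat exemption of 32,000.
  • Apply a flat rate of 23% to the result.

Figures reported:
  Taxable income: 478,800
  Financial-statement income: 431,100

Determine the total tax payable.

91,793

Minimum tax:
  Base (financial-statement income): 431,100
  Less exemption 32,000 → base 399,100
  399,100 × 23% = 91,793

General income tax:
  301,000 × 7% = 21,070
  177,800 × 11% = 19,558
  → 40,628

91,793 > 40,628, so the minimum tax is the binding amount.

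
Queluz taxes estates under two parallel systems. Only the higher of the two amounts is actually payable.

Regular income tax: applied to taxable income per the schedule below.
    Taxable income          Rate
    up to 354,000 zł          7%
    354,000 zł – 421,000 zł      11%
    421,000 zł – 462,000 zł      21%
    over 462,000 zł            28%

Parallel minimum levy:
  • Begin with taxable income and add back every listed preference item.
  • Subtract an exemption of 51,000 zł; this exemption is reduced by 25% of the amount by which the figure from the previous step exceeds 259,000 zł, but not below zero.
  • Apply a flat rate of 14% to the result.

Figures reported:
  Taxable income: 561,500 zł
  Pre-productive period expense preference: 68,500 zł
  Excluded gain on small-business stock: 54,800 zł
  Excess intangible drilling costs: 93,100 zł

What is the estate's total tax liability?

108,906 zł

Parallel minimum levy:
  Adjusted income: 561,500 zł + 68,500 zł + 54,800 zł + 93,100 zł = 777,900 zł
  Exemption: 25% × (777,900 zł − 259,000 zł) = 129,725 zł ≥ 51,000 zł, so the exemption is fully phased out
  Base: 777,900 zł − 0 zł = 777,900 zł
  777,900 zł × 14% = 108,906 zł

Regular income tax:
  354,000 zł × 7% = 24,780 zł
  67,000 zł × 11% = 7,370 zł
  41,000 zł × 21% = 8,610 zł
  99,500 zł × 28% = 27,860 zł
  → 68,620 zł

108,906 zł > 68,620 zł, so the parallel minimum levy is the binding amount.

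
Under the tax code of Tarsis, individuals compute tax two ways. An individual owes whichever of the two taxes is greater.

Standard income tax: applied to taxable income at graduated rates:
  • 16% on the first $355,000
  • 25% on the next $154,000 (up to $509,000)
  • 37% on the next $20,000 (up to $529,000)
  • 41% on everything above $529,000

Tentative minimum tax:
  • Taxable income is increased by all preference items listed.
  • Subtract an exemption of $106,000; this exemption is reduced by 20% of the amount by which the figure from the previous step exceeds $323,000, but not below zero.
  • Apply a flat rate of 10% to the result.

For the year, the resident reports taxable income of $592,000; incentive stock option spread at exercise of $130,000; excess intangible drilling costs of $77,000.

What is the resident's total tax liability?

$128,530

Standard income tax:
  $355,000 × 16% = $56,800
  $154,000 × 25% = $38,500
  $20,000 × 37% = $7,400
  $63,000 × 41% = $25,830
  → $128,530

Tentative minimum tax:
  Adjusted income: $592,000 + $130,000 + $77,000 = $799,000
  Exemption: $106,000 − 20% × ($799,000 − $323,000) = $106,000 − $95,200 = $10,800
  Base: $799,000 − $10,800 = $788,200
  $788,200 × 10% = $78,820

$128,530 > $78,820, so the standard income tax governs.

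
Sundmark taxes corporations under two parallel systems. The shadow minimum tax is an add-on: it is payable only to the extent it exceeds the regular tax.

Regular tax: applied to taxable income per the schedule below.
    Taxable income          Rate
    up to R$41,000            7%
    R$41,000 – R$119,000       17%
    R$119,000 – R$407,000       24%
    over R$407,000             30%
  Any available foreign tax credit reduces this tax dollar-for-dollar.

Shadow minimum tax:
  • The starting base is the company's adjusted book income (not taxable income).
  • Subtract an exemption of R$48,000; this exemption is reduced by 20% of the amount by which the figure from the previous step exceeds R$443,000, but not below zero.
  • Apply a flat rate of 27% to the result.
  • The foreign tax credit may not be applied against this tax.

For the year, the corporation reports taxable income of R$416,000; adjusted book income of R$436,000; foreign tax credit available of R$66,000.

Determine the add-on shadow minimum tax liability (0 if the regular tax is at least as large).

R$82,810

Shadow minimum tax:
  Base (adjusted book income): R$436,000
  Exemption: R$436,000 ≤ R$443,000, so full R$48,000 applies
  Base: R$436,000 − R$48,000 = R$388,000
  R$388,000 × 27% = R$104,760

Regular tax:
  R$41,000 × 7% = R$2,870
  R$78,000 × 17% = R$13,260
  R$288,000 × 24% = R$69,120
  R$9,000 × 30% = R$2,700
  → R$87,950
  Less foreign tax credit R$66,000 → R$21,950

Excess of shadow minimum tax over regular tax: R$104,760 − R$21,950 = R$82,810.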